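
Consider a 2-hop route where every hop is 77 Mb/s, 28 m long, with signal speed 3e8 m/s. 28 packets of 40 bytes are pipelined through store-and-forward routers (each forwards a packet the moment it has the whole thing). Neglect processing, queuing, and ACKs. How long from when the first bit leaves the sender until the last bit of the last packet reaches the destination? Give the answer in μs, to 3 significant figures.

121 μs

Per-hop transmission t_tx = L/R = 320/77000000 = 4.15584 μs.
Per-hop propagation t_prop = 28/300000000 = 0.0933333 μs.
Pipeline fill: first packet needs 2·t_tx to clear all hops; remaining 27 packets each add one t_tx.
Total = (2+28-1)·t_tx + 2·t_prop = 29·4.15584 + 2·0.0933333 = 121 μs.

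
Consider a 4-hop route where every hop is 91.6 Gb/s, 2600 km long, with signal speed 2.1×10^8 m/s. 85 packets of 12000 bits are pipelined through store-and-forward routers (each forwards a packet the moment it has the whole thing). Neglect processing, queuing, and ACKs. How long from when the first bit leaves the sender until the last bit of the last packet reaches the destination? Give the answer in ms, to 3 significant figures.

Per-hop transmission t_tx = L/R = 12000/91600000000 = 0.000131004 ms.
Per-hop propagation t_prop = 2600000/210000000 = 12.381 ms.
Pipeline fill: first packet needs 4·t_tx to clear all hops; remaining 84 packets each add one t_tx.
Total = (4+85-1)·t_tx + 4·t_prop = 88·0.000131004 + 4·12.381 = 49.5 ms.

49.5 ms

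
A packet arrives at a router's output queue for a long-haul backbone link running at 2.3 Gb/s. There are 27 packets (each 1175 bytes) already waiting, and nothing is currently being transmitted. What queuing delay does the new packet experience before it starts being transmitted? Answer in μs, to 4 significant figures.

110.3 μs

Each queued packet: L/R = 9400/2300000000 = 4.08696 μs.
27 queued → 110.348 μs.
Queuing delay = 110.3 μs.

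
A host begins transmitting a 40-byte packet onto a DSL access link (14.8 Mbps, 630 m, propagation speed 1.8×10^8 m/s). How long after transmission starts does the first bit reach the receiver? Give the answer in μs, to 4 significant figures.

First bit experiences only propagation delay: d/s = 630/180000000 = 3.500 μs.

3.500 μs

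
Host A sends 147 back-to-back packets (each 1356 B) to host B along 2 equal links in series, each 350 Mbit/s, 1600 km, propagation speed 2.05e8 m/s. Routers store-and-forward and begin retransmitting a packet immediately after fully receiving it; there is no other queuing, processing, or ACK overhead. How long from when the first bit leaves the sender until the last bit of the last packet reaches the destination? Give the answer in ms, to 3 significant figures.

Per-hop transmission t_tx = L/R = 10848/350000000 = 0.0309943 ms.
Per-hop propagation t_prop = 1600000/2.05e+08 = 7.80488 ms.
Pipeline fill: first packet needs 2·t_tx to clear all hops; remaining 146 packets each add one t_tx.
Total = (2+147-1)·t_tx + 2·t_prop = 148·0.0309943 + 2·7.80488 = 20.2 ms.

20.2 ms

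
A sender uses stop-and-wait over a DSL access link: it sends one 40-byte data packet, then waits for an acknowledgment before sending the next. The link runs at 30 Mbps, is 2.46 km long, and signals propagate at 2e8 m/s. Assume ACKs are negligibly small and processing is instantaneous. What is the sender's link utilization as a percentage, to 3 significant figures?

30.2 %

t_tx = L/R = 320/30000000 = 1.06667e-05 s.
t_prop = 2460/200000000 = 1.23e-05 s; RTT = 2.46e-05 s.
Cycle = t_tx + RTT = 3.52667e-05 s.
Utilization = t_tx / cycle = 1.06667e-05/3.52667e-05 = 30.2 %.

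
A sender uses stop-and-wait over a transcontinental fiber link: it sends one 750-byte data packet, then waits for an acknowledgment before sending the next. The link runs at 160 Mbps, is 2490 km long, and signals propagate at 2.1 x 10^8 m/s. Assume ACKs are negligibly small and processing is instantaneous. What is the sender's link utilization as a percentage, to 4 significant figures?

0.1579 %

t_tx = L/R = 6000/160000000 = 3.75e-05 s.
t_prop = 2490000/210000000 = 0.0118571 s; RTT = 0.0237143 s.
Cycle = t_tx + RTT = 0.0237518 s.
Utilization = t_tx / cycle = 3.75e-05/0.0237518 = 0.1579 %.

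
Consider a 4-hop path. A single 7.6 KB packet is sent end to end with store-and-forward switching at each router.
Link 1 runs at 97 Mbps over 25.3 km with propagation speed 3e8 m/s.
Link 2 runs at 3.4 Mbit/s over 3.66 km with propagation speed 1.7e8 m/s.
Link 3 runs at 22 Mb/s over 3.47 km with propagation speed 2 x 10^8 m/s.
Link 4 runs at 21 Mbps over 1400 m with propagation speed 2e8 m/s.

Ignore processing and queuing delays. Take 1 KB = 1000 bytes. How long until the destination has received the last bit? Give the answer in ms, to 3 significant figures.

L = 60800 bits.
Transmission delays (L/R per hop): 0.626804, 17.8824, 2.76364, 2.89524 ms; sum = 24.168 ms.
Propagation delays (d/s per hop): 0.0843333, 0.0215294, 0.01735, 0.007 ms; sum = 0.130213 ms.
End-to-end = 24.3 ms.

24.3 ms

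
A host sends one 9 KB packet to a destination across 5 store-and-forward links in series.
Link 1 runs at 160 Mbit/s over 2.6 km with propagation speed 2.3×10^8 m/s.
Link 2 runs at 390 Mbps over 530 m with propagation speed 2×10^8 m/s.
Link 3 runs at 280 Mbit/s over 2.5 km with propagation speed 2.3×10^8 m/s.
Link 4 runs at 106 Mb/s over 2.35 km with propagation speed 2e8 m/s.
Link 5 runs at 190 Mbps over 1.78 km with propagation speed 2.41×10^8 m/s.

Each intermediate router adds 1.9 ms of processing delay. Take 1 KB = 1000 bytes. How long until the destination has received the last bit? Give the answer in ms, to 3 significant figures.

L = 72000 bits.
Transmission delays (L/R per hop): 0.45, 0.184615, 0.257143, 0.679245, 0.378947 ms; sum = 1.94995 ms.
Propagation delays (d/s per hop): 0.0113043, 0.00265, 0.0108696, 0.01175, 0.00738589 ms; sum = 0.0439598 ms.
Processing at 4 router(s): 4 × 1.9 ms = 7.6 ms.
End-to-end = 9.59 ms.

9.59 ms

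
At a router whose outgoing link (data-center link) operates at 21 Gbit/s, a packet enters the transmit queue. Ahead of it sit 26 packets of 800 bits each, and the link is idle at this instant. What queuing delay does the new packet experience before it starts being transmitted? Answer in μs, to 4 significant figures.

Each queued packet: L/R = 800/21000000000 = 0.0380952 μs.
26 queued → 0.990476 μs.
Queuing delay = 0.9905 μs.

0.9905 μs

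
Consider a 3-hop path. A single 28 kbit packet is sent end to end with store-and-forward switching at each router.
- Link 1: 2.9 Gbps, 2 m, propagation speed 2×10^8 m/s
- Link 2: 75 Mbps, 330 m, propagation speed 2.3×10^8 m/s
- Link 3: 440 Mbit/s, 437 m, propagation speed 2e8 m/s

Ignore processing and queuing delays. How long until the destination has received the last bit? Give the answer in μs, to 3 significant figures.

450 μs

L = 28000 bits.
Transmission delays (L/R per hop): 9.65517, 373.333, 63.6364 μs; sum = 446.625 μs.
Propagation delays (d/s per hop): 0.01, 1.43478, 2.185 μs; sum = 3.62978 μs.
End-to-end = 450 μs.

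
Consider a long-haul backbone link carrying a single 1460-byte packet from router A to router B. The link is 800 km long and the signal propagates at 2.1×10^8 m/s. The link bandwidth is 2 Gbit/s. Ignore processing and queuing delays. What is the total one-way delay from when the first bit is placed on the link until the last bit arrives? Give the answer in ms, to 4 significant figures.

L = 1460 × 8 = 11680 bits.
Transmission delay = L/R = 11680 / 2000000000 = 0.00584 ms.
Propagation delay = d/s = 800000 m / 210000000 m/s = 3.80952 ms.
Total = 3.815 ms.

3.815 ms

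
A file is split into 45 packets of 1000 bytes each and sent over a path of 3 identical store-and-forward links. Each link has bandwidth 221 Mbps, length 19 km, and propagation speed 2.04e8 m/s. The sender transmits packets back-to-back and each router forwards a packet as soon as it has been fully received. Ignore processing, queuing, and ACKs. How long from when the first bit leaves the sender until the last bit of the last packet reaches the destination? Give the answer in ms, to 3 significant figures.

1.98 ms

Per-hop transmission t_tx = L/R = 8000/221000000 = 0.0361991 ms.
Per-hop propagation t_prop = 19000/204000000 = 0.0931373 ms.
Pipeline fill: first packet needs 3·t_tx to clear all hops; remaining 44 packets each add one t_tx.
Total = (3+45-1)·t_tx + 3·t_prop = 47·0.0361991 + 3·0.0931373 = 1.98 ms.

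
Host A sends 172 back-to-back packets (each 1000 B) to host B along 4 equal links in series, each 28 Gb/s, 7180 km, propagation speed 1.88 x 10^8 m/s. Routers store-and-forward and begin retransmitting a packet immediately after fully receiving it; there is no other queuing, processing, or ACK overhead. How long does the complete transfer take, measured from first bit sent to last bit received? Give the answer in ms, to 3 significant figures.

Per-hop transmission t_tx = L/R = 8000/28000000000 = 0.000285714 ms.
Per-hop propagation t_prop = 7180000/188000000 = 38.1915 ms.
Pipeline fill: first packet needs 4·t_tx to clear all hops; remaining 171 packets each add one t_tx.
Total = (4+172-1)·t_tx + 4·t_prop = 175·0.000285714 + 4·38.1915 = 153 ms.

153 ms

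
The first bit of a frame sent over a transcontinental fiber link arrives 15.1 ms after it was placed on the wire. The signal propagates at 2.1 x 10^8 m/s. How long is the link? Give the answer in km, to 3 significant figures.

d = s × t_prop = 210000000 × 0.0151 = 3170 km.

3170 km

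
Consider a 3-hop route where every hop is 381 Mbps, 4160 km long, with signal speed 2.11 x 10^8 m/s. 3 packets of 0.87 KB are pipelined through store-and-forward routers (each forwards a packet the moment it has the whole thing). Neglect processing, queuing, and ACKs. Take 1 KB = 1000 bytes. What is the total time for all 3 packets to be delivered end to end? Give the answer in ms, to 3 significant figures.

59.2 ms

Per-hop transmission t_tx = L/R = 6960/381000000 = 0.0182677 ms.
Per-hop propagation t_prop = 4160000/211000000 = 19.7156 ms.
Pipeline fill: first packet needs 3·t_tx to clear all hops; remaining 2 packets each add one t_tx.
Total = (3+3-1)·t_tx + 3·t_prop = 5·0.0182677 + 3·19.7156 = 59.2 ms.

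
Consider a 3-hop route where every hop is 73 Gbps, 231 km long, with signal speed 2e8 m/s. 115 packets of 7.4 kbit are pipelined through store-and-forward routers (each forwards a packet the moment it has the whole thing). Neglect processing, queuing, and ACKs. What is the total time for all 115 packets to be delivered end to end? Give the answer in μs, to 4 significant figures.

3477 μs

Per-hop transmission t_tx = L/R = 7400/73000000000 = 0.10137 μs.
Per-hop propagation t_prop = 231000/200000000 = 1155 μs.
Pipeline fill: first packet needs 3·t_tx to clear all hops; remaining 114 packets each add one t_tx.
Total = (3+115-1)·t_tx + 3·t_prop = 117·0.10137 + 3·1155 = 3477 μs.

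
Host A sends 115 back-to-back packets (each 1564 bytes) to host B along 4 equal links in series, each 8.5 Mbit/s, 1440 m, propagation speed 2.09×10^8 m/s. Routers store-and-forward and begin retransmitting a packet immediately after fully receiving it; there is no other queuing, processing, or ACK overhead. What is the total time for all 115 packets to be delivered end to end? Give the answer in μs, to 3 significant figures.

Per-hop transmission t_tx = L/R = 12512/8500000 = 1472 μs.
Per-hop propagation t_prop = 1440/209000000 = 6.88995 μs.
Pipeline fill: first packet needs 4·t_tx to clear all hops; remaining 114 packets each add one t_tx.
Total = (4+115-1)·t_tx + 4·t_prop = 118·1472 + 4·6.88995 = 174000 μs.

174000 μs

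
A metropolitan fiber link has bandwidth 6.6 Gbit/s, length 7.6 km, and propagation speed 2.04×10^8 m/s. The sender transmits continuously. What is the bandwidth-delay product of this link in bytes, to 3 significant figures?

30700 bytes

Propagation delay = 7600 / 204000000 = 3.72549e-05 s.
BDP = R × t_prop = 6600000000 × 3.72549e-05 = 245882 bits.
In bytes: 245882/8 = 30700 bytes.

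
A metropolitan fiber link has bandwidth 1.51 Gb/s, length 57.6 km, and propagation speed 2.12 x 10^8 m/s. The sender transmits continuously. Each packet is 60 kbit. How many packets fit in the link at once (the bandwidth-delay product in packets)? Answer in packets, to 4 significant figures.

Propagation delay = 57600 / 212000000 = 0.000271698 s.
BDP = R × t_prop = 1510000000 × 0.000271698 = 410264 bits.
In packets of 60000 bits: 6.838 packets.

6.838 packets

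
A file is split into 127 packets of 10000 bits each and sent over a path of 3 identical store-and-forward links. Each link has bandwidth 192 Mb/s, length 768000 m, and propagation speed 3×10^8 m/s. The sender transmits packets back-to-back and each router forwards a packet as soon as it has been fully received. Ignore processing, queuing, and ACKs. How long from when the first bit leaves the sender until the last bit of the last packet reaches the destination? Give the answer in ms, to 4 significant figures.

14.40 ms

Per-hop transmission t_tx = L/R = 10000/192000000 = 0.0520833 ms.
Per-hop propagation t_prop = 768000/300000000 = 2.56 ms.
Pipeline fill: first packet needs 3·t_tx to clear all hops; remaining 126 packets each add one t_tx.
Total = (3+127-1)·t_tx + 3·t_prop = 129·0.0520833 + 3·2.56 = 14.40 ms.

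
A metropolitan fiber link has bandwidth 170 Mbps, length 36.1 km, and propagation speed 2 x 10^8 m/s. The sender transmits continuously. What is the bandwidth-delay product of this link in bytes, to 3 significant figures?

Propagation delay = 36100 / 200000000 = 0.0001805 s.
BDP = R × t_prop = 170000000 × 0.0001805 = 30685 bits.
In bytes: 30685/8 = 3840 bytes.

3840 bytes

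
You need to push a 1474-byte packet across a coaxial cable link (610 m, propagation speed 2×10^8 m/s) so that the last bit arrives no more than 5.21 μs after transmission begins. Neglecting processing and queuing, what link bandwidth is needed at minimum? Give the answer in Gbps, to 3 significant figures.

L = 11792 bits.
Propagation delay = 610 / 200000000 = 3.05 μs.
Transmission budget = 5.21 − 3.05 = 2.16 μs.
R ≥ L / t_tx = 11792 bits / 2.16e-06 s = 5.46 Gbps.

5.46 Gbps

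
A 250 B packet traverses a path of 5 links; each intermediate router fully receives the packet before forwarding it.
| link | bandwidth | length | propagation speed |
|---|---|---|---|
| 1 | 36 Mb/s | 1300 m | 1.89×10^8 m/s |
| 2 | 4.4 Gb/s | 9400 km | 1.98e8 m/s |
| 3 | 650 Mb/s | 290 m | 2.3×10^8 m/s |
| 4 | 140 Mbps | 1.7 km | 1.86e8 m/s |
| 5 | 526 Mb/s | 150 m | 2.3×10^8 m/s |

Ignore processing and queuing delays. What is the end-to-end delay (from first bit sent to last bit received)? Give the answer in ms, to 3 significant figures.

47.6 ms

L = 250 × 8 = 2000 bits.
Transmission delays (L/R per hop): 0.0555556, 0.000454545, 0.00307692, 0.0142857, 0.00380228 ms; sum = 0.077175 ms.
Propagation delays (d/s per hop): 0.00687831, 47.4747, 0.00126087, 0.00913978, 0.000652174 ms; sum = 47.4927 ms.
End-to-end = 47.6 ms.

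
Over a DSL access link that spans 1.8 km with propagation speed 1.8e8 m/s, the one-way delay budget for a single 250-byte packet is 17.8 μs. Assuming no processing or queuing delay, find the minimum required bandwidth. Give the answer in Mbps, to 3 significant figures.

256 Mbps

L = 2000 bits.
Propagation delay = 1800 / 180000000 = 10 μs.
Transmission budget = 17.8 − 10 = 7.8 μs.
R ≥ L / t_tx = 2000 bits / 7.8e-06 s = 256 Mbps.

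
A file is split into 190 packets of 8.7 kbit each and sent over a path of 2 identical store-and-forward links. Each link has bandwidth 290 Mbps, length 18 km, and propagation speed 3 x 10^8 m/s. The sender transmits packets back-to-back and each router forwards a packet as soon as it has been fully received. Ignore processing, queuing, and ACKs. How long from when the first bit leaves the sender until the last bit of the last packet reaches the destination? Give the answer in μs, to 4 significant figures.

5850 μs

Per-hop transmission t_tx = L/R = 8700/290000000 = 30 μs.
Per-hop propagation t_prop = 18000/300000000 = 60 μs.
Pipeline fill: first packet needs 2·t_tx to clear all hops; remaining 189 packets each add one t_tx.
Total = (2+190-1)·t_tx + 2·t_prop = 191·30 + 2·60 = 5850 μs.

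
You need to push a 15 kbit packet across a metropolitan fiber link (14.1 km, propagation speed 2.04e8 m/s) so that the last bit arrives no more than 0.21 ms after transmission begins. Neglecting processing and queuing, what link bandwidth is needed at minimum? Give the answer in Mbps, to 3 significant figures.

106 Mbps

Propagation delay = 14100 / 204000000 = 0.0691176 ms.
Transmission budget = 0.21 − 0.0691176 = 0.140882 ms.
R ≥ L / t_tx = 15000 bits / 0.000140882 s = 106 Mbps.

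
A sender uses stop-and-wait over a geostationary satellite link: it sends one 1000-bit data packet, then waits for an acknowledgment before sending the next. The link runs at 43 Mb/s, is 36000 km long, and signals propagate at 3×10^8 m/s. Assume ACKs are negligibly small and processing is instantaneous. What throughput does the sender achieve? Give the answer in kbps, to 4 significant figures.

t_tx = L/R = 1000/43000000 = 2.32558e-05 s.
t_prop = 36000000/300000000 = 0.12 s; RTT = 0.24 s.
Cycle = t_tx + RTT = 0.240023 s.
Throughput = L / cycle = 1000 / 0.240023 = 4.166 kbps.

4.166 kbps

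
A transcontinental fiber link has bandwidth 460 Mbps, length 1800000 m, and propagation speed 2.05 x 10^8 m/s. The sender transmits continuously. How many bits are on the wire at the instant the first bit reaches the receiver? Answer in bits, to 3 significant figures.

4040000 bits

Propagation delay = 1800000 / 2.05e+08 = 0.00878049 s.
BDP = R × t_prop = 460000000 × 0.00878049 = 4039020 bits.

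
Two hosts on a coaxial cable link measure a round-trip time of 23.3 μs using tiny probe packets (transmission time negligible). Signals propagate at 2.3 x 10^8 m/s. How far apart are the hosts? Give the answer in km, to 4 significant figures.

One-way propagation = RTT/2 = 11.65 μs.
d = s × t = 2.3e+08 × 1.165e-05 = 2.680 km.

2.680 km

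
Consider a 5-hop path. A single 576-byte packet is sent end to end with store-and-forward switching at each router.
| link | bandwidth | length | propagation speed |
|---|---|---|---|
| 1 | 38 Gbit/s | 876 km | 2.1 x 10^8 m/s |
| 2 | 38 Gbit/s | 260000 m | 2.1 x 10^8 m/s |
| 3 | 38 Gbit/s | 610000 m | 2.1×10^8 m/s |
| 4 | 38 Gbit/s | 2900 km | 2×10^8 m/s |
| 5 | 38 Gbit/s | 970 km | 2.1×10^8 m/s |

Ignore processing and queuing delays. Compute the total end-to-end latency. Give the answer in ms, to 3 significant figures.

L = 576 × 8 = 4608 bits.
Transmission delay per hop = L/R = 4608/38000000000 = 0.000121263 ms; 5 hops → 0.000606316 ms.
Propagation delays (d/s per hop): 4.17143, 1.2381, 2.90476, 14.5, 4.61905 ms; sum = 27.4333 ms.
End-to-end = 27.4 ms.

27.4 ms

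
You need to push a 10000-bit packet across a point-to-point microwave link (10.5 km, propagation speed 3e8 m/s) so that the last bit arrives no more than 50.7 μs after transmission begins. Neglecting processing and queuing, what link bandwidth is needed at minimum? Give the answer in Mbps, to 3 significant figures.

Propagation delay = 10500 / 300000000 = 35 μs.
Transmission budget = 50.7 − 35 = 15.7 μs.
R ≥ L / t_tx = 10000 bits / 1.57e-05 s = 637 Mbps.

637 Mbps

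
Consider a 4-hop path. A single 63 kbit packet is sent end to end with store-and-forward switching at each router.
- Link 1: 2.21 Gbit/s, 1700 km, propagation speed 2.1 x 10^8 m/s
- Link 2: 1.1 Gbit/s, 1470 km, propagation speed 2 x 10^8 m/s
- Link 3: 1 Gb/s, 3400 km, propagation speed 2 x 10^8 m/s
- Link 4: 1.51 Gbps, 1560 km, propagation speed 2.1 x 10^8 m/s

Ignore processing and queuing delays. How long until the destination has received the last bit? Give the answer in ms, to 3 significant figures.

L = 63000 bits.
Transmission delays (L/R per hop): 0.0285068, 0.0572727, 0.063, 0.0417219 ms; sum = 0.190501 ms.
Propagation delays (d/s per hop): 8.09524, 7.35, 17, 7.42857 ms; sum = 39.8738 ms.
End-to-end = 40.1 ms.

40.1 ms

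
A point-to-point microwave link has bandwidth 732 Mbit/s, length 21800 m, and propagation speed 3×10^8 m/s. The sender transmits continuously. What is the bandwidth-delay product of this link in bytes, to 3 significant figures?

6650 bytes

Propagation delay = 21800 / 300000000 = 7.26667e-05 s.
BDP = R × t_prop = 732000000 × 7.26667e-05 = 53192 bits.
In bytes: 53192/8 = 6650 bytes.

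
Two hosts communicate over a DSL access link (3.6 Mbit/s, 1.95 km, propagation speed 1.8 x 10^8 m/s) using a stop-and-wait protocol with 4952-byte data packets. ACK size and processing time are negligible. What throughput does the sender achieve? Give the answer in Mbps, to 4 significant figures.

t_tx = L/R = 39616/3600000 = 0.0110044 s.
t_prop = 1950/180000000 = 1.08333e-05 s; RTT = 2.16667e-05 s.
Cycle = t_tx + RTT = 0.0110261 s.
Throughput = L / cycle = 39616 / 0.0110261 = 3.593 Mbps.

3.593 Mbps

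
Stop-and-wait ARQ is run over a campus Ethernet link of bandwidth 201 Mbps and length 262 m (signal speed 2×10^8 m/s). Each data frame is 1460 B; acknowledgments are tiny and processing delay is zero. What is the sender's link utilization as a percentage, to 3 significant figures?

95.7 %

t_tx = L/R = 11680/201000000 = 5.81095e-05 s.
t_prop = 262/200000000 = 1.31e-06 s; RTT = 2.62e-06 s.
Cycle = t_tx + RTT = 6.07295e-05 s.
Utilization = t_tx / cycle = 5.81095e-05/6.07295e-05 = 95.7 %.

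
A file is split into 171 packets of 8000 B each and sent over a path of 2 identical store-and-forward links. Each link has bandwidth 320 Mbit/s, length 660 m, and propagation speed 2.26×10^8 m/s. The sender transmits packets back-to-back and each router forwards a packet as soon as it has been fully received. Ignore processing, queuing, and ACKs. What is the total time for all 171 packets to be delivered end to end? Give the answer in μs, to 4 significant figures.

Per-hop transmission t_tx = L/R = 64000/320000000 = 200 μs.
Per-hop propagation t_prop = 660/2.26e+08 = 2.92035 μs.
Pipeline fill: first packet needs 2·t_tx to clear all hops; remaining 170 packets each add one t_tx.
Total = (2+171-1)·t_tx + 2·t_prop = 172·200 + 2·2.92035 = 34410 μs.

34410 μs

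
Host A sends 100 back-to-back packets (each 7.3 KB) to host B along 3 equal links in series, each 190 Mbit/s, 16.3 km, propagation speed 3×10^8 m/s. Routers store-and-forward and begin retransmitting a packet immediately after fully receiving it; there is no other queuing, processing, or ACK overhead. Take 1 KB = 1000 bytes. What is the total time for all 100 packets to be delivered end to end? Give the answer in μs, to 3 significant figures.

Per-hop transmission t_tx = L/R = 58400/190000000 = 307.368 μs.
Per-hop propagation t_prop = 16300/300000000 = 54.3333 μs.
Pipeline fill: first packet needs 3·t_tx to clear all hops; remaining 99 packets each add one t_tx.
Total = (3+100-1)·t_tx + 3·t_prop = 102·307.368 + 3·54.3333 = 31500 μs.

31500 μs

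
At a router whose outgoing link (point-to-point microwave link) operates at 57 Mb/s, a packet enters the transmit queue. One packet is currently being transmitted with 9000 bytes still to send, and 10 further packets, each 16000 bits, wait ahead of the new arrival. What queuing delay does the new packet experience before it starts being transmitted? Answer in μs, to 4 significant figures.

4070 μs

Each queued packet: L/R = 16000/57000000 = 280.702 μs.
10 queued → 2807.02 μs.
Plus remaining 72000 bits of current packet: 1263.16 μs.
Queuing delay = 4070 μs.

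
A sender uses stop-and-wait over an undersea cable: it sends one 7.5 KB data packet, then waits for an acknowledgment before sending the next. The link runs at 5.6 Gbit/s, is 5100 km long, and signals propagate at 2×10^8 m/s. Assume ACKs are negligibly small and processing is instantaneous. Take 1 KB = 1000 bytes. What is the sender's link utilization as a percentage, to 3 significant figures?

t_tx = L/R = 60000/5600000000 = 1.07143e-05 s.
t_prop = 5100000/200000000 = 0.0255 s; RTT = 0.051 s.
Cycle = t_tx + RTT = 0.0510107 s.
Utilization = t_tx / cycle = 1.07143e-05/0.0510107 = 0.0210 %.

0.0210 %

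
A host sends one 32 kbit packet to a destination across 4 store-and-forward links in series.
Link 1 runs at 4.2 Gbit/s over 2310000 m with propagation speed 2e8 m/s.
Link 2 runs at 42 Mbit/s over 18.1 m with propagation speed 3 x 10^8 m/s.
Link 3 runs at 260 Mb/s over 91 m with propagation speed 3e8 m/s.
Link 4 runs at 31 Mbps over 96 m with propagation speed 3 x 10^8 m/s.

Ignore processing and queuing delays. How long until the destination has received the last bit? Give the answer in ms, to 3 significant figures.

L = 32000 bits.
Transmission delays (L/R per hop): 0.00761905, 0.761905, 0.123077, 1.03226 ms; sum = 1.92486 ms.
Propagation delays (d/s per hop): 11.55, 6.03333e-05, 0.000303333, 0.00032 ms; sum = 11.5507 ms.
End-to-end = 13.5 ms.

13.5 ms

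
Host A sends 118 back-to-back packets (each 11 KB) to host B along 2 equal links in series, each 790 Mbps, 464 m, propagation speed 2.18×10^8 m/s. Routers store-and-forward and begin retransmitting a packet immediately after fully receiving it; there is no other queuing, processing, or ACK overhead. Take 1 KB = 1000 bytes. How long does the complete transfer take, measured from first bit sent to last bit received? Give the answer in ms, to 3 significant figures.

Per-hop transmission t_tx = L/R = 88000/790000000 = 0.111392 ms.
Per-hop propagation t_prop = 464/2.18e+08 = 0.00212844 ms.
Pipeline fill: first packet needs 2·t_tx to clear all hops; remaining 117 packets each add one t_tx.
Total = (2+118-1)·t_tx + 2·t_prop = 119·0.111392 + 2·0.00212844 = 13.3 ms.

13.3 ms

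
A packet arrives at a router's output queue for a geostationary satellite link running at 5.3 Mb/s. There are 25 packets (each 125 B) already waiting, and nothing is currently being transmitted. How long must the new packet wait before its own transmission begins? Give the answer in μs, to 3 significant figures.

4720 μs

Each queued packet: L/R = 1000/5300000 = 188.679 μs.
25 queued → 4716.98 μs.
Queuing delay = 4720 μs.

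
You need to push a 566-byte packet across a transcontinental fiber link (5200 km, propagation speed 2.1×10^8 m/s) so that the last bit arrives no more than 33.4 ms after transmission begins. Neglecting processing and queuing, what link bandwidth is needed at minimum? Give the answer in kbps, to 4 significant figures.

L = 4528 bits.
Propagation delay = 5200000 / 210000000 = 24.7619 ms.
Transmission budget = 33.4 − 24.7619 = 8.6381 ms.
R ≥ L / t_tx = 4528 bits / 0.0086381 s = 524.2 kbps.

524.2 kbps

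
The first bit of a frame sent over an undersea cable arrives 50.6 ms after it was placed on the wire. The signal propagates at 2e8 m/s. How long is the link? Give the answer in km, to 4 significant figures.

10120 km

d = s × t_prop = 200000000 × 0.0506 = 10120 km.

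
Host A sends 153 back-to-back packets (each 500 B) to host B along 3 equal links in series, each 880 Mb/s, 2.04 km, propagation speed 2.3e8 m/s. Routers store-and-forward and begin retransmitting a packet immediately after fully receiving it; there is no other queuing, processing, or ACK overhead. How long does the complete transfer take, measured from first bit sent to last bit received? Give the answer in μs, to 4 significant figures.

731.2 μs

Per-hop transmission t_tx = L/R = 4000/880000000 = 4.54545 μs.
Per-hop propagation t_prop = 2040/2.3e+08 = 8.86957 μs.
Pipeline fill: first packet needs 3·t_tx to clear all hops; remaining 152 packets each add one t_tx.
Total = (3+153-1)·t_tx + 3·t_prop = 155·4.54545 + 3·8.86957 = 731.2 μs.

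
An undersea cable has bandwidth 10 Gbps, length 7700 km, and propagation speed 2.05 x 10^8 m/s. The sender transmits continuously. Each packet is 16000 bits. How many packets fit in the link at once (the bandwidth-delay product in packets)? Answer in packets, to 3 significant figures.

23500 packets

Propagation delay = 7700000 / 2.05e+08 = 0.037561 s.
BDP = R × t_prop = 10000000000 × 0.037561 = 375610000 bits.
In packets of 16000 bits: 23500 packets.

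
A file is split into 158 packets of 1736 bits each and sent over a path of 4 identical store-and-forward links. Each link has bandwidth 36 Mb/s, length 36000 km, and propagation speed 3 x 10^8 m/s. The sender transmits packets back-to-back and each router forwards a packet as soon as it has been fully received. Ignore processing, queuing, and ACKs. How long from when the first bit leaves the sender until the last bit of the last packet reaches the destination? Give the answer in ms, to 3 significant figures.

488 ms

Per-hop transmission t_tx = L/R = 1736/36000000 = 0.0482222 ms.
Per-hop propagation t_prop = 36000000/300000000 = 120 ms.
Pipeline fill: first packet needs 4·t_tx to clear all hops; remaining 157 packets each add one t_tx.
Total = (4+158-1)·t_tx + 4·t_prop = 161·0.0482222 + 4·120 = 488 ms.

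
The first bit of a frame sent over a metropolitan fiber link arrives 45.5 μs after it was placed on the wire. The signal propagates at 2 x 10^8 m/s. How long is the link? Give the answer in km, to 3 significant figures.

d = s × t_prop = 200000000 × 4.55e-05 = 9.10 km.

9.10 km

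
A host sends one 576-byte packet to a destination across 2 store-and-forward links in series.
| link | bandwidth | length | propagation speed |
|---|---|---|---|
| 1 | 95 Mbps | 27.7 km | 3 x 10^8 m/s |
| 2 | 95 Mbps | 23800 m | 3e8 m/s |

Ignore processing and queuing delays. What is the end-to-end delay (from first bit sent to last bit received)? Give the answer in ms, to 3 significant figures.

L = 576 × 8 = 4608 bits.
Transmission delay per hop = L/R = 4608/95000000 = 0.0485053 ms; 2 hops → 0.0970105 ms.
Propagation delays (d/s per hop): 0.0923333, 0.0793333 ms; sum = 0.171667 ms.
End-to-end = 0.269 ms.

0.269 ms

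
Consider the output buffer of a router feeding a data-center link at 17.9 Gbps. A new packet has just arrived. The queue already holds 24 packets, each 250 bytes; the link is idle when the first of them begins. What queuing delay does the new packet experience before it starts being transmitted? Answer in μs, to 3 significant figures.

Each queued packet: L/R = 2000/17900000000 = 0.111732 μs.
24 queued → 2.68156 μs.
Queuing delay = 2.68 μs.

2.68 μs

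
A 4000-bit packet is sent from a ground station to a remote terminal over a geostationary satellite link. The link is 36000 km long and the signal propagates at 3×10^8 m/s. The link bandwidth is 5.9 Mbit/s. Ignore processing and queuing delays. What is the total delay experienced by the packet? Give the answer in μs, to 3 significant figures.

121000 μs

Transmission delay = L/R = 4000 / 5900000 = 677.966 μs.
Propagation delay = d/s = 36000000 m / 300000000 m/s = 120000 μs.
Total = 121000 μs.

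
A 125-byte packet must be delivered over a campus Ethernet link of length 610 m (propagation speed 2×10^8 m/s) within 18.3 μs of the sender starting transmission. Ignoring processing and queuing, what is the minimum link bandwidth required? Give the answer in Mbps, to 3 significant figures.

L = 1000 bits.
Propagation delay = 610 / 200000000 = 3.05 μs.
Transmission budget = 18.3 − 3.05 = 15.25 μs.
R ≥ L / t_tx = 1000 bits / 1.525e-05 s = 65.6 Mbps.

65.6 Mbps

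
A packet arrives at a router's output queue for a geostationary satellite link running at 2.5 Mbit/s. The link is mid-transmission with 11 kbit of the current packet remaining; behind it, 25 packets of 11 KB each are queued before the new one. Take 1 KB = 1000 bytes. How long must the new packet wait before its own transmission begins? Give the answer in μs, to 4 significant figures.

884400 μs

Each queued packet: L/R = 88000/2500000 = 35200 μs.
25 queued → 880000 μs.
Plus remaining 11000 bits of current packet: 4400 μs.
Queuing delay = 884400 μs.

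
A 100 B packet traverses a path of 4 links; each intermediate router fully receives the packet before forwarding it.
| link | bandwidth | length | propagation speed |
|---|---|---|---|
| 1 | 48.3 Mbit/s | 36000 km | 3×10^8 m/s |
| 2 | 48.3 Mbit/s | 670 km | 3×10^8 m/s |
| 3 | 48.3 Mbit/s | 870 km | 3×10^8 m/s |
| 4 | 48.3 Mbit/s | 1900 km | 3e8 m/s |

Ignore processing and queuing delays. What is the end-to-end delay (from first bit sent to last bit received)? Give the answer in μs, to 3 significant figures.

132000 μs

L = 100 × 8 = 800 bits.
Transmission delay per hop = L/R = 800/48300000 = 16.5631 μs; 4 hops → 66.2526 μs.
Propagation delays (d/s per hop): 120000, 2233.33, 2900, 6333.33 μs; sum = 131467 μs.
End-to-end = 132000 μs.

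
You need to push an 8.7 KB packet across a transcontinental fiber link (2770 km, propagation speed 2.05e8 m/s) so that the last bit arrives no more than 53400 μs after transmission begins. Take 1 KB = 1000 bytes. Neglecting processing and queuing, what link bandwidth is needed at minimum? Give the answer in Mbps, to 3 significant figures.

1.74 Mbps

L = 69600 bits.
Propagation delay = 2770000 / 2.05e+08 = 13512.2 μs.
Transmission budget = 53400 − 13512.2 = 39887.8 μs.
R ≥ L / t_tx = 69600 bits / 0.0398878 s = 1.74 Mbps.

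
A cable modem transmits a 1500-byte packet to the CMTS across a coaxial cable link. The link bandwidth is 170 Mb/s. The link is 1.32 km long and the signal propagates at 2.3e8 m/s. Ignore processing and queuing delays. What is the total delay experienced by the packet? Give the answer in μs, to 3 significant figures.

76.3 μs

L = 1500 × 8 = 12000 bits.
Transmission delay = L/R = 12000 / 170000000 = 70.5882 μs.
Propagation delay = d/s = 1320 m / 2.3e+08 m/s = 5.73913 μs.
Total = 76.3 μs.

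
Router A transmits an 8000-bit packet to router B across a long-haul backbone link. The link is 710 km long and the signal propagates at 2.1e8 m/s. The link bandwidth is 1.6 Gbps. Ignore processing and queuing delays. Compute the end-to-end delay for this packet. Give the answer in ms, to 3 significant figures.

3.39 ms

Transmission delay = L/R = 8000 / 1600000000 = 0.005 ms.
Propagation delay = d/s = 710000 m / 210000000 m/s = 3.38095 ms.
Total = 3.39 ms.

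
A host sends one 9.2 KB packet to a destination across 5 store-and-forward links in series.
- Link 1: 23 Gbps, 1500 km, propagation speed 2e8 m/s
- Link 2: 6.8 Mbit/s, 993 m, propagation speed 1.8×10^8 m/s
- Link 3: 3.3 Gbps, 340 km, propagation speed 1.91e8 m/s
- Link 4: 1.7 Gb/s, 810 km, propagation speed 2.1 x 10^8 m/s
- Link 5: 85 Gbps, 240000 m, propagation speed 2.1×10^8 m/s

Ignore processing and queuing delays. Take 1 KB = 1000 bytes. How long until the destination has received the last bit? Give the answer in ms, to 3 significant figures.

L = 73600 bits.
Transmission delays (L/R per hop): 0.0032, 10.8235, 0.022303, 0.0432941, 0.000865882 ms; sum = 10.8932 ms.
Propagation delays (d/s per hop): 7.5, 0.00551667, 1.7801, 3.85714, 1.14286 ms; sum = 14.2856 ms.
End-to-end = 25.2 ms.

25.2 ms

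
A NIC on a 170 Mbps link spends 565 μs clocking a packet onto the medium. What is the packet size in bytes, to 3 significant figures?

12000 bytes

L = R × t_tx = 170000000 b/s × 0.000565 s = 96050 bits.
In bytes: 96050 / 8 = 12000 bytes.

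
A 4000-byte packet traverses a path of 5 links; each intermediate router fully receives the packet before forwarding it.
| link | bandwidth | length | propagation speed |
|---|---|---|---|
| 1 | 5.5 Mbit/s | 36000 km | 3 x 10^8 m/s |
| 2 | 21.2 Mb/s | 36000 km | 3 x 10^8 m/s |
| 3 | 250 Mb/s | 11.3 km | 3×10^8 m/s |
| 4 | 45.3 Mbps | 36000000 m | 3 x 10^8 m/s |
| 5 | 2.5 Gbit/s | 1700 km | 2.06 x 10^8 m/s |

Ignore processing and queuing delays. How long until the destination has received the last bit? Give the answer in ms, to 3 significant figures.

L = 4000 × 8 = 32000 bits.
Transmission delays (L/R per hop): 5.81818, 1.50943, 0.128, 0.706402, 0.0128 ms; sum = 8.17482 ms.
Propagation delays (d/s per hop): 120, 120, 0.0376667, 120, 8.25243 ms; sum = 368.29 ms.
End-to-end = 376 ms.

376 ms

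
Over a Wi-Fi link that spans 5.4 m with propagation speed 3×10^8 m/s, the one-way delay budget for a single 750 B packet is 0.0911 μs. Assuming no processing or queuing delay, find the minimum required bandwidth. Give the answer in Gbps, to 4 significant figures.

82.08 Gbps

L = 6000 bits.
Propagation delay = 5.4 / 300000000 = 0.018 μs.
Transmission budget = 0.0911 − 0.018 = 0.0731 μs.
R ≥ L / t_tx = 6000 bits / 7.31e-08 s = 82.08 Gbps.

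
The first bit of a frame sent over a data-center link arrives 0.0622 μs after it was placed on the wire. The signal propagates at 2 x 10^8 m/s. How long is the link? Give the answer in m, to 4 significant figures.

d = s × t_prop = 200000000 × 6.22e-08 = 12.44 m.

12.44 m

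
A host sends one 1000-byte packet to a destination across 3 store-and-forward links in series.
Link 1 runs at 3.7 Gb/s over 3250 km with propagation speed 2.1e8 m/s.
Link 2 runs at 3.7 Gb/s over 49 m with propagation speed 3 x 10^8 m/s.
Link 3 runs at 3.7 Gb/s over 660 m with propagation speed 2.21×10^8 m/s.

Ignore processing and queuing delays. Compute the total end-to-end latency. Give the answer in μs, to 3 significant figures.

15500 μs

L = 1000 × 8 = 8000 bits.
Transmission delay per hop = L/R = 8000/3700000000 = 2.16216 μs; 3 hops → 6.48649 μs.
Propagation delays (d/s per hop): 15476.2, 0.163333, 2.98643 μs; sum = 15479.3 μs.
End-to-end = 15500 μs.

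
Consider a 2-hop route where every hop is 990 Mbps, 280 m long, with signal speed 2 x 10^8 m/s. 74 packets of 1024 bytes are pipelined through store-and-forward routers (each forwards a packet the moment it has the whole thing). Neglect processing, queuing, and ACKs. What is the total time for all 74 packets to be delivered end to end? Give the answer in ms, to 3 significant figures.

Per-hop transmission t_tx = L/R = 8192/990000000 = 0.00827475 ms.
Per-hop propagation t_prop = 280/200000000 = 0.0014 ms.
Pipeline fill: first packet needs 2·t_tx to clear all hops; remaining 73 packets each add one t_tx.
Total = (2+74-1)·t_tx + 2·t_prop = 75·0.00827475 + 2·0.0014 = 0.623 ms.

0.623 ms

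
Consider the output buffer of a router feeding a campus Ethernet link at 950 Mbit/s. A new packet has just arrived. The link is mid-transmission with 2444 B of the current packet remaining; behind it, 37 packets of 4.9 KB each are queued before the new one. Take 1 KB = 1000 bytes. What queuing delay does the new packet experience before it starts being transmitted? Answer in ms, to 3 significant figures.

1.55 ms

Each queued packet: L/R = 39200/950000000 = 0.0412632 ms.
37 queued → 1.52674 ms.
Plus remaining 19552 bits of current packet: 0.0205811 ms.
Queuing delay = 1.55 ms.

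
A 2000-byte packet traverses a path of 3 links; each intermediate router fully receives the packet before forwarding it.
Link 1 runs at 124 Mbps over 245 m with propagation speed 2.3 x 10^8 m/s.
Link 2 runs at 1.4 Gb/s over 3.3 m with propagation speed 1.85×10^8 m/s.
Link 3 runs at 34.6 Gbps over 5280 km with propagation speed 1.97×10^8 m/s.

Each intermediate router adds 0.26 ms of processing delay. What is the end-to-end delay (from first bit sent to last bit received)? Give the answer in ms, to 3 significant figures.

27.5 ms

L = 2000 × 8 = 16000 bits.
Transmission delays (L/R per hop): 0.129032, 0.0114286, 0.000462428 ms; sum = 0.140923 ms.
Propagation delays (d/s per hop): 0.00106522, 1.78378e-05, 26.802 ms; sum = 26.8031 ms.
Processing at 2 router(s): 2 × 0.26 ms = 0.52 ms.
End-to-end = 27.5 ms.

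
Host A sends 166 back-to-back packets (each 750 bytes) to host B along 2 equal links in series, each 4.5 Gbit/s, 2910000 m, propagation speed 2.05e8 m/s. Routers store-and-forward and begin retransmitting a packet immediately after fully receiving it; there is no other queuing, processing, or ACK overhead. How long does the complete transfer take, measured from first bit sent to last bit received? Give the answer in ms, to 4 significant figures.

Per-hop transmission t_tx = L/R = 6000/4500000000 = 0.00133333 ms.
Per-hop propagation t_prop = 2910000/2.05e+08 = 14.1951 ms.
Pipeline fill: first packet needs 2·t_tx to clear all hops; remaining 165 packets each add one t_tx.
Total = (2+166-1)·t_tx + 2·t_prop = 167·0.00133333 + 2·14.1951 = 28.61 ms.

28.61 ms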